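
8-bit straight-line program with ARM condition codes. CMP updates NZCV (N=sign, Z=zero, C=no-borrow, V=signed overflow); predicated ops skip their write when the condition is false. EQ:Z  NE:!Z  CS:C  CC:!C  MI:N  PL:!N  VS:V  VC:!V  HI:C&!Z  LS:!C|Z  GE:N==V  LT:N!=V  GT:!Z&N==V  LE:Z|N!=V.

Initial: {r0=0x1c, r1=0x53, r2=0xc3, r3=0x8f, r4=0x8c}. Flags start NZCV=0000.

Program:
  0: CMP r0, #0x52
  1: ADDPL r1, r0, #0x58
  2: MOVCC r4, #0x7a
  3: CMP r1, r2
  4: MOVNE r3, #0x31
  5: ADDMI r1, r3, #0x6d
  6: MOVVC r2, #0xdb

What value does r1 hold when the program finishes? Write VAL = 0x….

[0] flags=1000 → (cmp)
[1] flags=1000 PL?F → skip
[2] flags=1000 CC?T → r4=0x7a
[3] flags=1001 → (cmp)
[4] flags=1001 NE?T → r3=0x31
[5] flags=1001 MI?T → r1=0x9e
[6] flags=1001 VC?F → skip

VAL = 0x9e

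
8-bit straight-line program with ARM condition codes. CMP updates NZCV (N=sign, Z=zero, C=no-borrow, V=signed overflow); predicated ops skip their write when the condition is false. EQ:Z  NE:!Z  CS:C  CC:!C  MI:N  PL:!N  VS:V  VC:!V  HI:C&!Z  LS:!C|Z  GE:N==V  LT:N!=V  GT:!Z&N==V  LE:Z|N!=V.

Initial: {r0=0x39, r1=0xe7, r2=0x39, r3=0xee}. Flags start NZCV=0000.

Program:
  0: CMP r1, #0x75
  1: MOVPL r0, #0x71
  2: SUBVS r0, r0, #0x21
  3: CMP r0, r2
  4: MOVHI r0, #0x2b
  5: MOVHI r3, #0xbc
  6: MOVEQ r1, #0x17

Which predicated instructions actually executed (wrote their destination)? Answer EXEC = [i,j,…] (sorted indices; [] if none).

0: ✓ CMP  NZCV=0011
1: ✓ MOVPL  r0←0x71
2: ✓ SUBVS  r0←0x50
3: ✓ CMP  NZCV=0010
4: ✓ MOVHI  r0←0x2b
5: ✓ MOVHI  r3←0xbc
6: · MOVEQ

EXEC = [1,2,4,5]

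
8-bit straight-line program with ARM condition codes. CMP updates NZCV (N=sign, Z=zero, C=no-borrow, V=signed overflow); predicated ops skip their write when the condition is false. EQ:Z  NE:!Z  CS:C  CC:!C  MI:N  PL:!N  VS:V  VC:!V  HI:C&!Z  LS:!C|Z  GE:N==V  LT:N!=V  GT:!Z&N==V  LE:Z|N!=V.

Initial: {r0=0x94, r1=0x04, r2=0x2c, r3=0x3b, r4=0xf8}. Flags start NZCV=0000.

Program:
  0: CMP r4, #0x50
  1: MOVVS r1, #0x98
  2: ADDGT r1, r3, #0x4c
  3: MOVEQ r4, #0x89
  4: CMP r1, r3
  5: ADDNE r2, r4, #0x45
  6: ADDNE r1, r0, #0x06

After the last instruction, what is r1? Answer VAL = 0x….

VAL = 0x9a

0: ✓ CMP  NZCV=1010
1: · MOVVS
2: · ADDGT
3: · MOVEQ
4: ✓ CMP  NZCV=1000
5: ✓ ADDNE  r2←0x3d
6: ✓ ADDNE  r1←0x9a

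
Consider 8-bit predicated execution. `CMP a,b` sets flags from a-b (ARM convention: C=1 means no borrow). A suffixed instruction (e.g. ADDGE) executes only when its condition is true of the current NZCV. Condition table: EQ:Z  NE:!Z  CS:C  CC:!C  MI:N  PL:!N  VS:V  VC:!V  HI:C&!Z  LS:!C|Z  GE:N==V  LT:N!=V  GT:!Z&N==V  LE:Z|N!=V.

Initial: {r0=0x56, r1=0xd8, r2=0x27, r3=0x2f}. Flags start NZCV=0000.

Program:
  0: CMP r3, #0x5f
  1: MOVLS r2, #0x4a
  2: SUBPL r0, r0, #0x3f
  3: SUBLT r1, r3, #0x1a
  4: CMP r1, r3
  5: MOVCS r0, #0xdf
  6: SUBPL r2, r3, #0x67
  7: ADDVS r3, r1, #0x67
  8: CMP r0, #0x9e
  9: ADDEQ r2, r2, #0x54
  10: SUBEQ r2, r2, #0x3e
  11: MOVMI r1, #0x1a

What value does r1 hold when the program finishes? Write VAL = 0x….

[0] flags=1000 → (cmp)
[1] flags=1000 LS?T → r2=0x4a
[2] flags=1000 PL?F → skip
[3] flags=1000 LT?T → r1=0x15
[4] flags=1000 → (cmp)
[5] flags=1000 CS?F → skip
[6] flags=1000 PL?F → skip
[7] flags=1000 VS?F → skip
[8] flags=1001 → (cmp)
[9] flags=1001 EQ?F → skip
[10] flags=1001 EQ?F → skip
[11] flags=1001 MI?T → r1=0x1a

VAL = 0x1a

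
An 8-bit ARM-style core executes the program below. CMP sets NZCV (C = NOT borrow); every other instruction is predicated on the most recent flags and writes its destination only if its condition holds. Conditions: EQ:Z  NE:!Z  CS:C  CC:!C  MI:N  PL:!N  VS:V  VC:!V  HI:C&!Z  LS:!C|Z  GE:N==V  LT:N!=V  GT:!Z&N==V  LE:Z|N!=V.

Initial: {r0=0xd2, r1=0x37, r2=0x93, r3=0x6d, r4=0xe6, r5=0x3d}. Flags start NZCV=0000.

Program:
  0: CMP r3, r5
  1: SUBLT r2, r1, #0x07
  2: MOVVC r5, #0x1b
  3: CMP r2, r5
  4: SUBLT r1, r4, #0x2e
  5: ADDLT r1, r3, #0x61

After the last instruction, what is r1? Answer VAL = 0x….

VAL = 0xce

[0] flags=0010 → (cmp)
[1] flags=0010 LT?F → skip
[2] flags=0010 VC?T → r5=0x1b
[3] flags=0011 → (cmp)
[4] flags=0011 LT?T → r1=0xb8
[5] flags=0011 LT?T → r1=0xce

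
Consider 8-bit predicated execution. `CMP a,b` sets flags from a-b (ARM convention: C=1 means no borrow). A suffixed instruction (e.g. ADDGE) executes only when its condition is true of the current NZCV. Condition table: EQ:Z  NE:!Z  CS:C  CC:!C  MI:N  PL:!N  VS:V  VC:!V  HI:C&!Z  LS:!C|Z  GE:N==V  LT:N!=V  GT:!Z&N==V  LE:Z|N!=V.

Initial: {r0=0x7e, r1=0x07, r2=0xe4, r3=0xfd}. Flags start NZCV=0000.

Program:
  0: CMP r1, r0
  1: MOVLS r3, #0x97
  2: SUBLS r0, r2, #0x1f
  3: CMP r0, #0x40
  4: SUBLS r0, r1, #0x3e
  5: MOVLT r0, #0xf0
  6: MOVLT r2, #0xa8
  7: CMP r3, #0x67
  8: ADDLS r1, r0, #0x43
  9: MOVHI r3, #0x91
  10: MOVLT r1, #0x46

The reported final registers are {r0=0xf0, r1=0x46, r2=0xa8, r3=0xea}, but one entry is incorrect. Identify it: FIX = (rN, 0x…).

FIX = (r3, 0x91)

[0] flags=1000 → (cmp)
[1] flags=1000 LS?T → r3=0x97
[2] flags=1000 LS?T → r0=0xc5
[3] flags=1010 → (cmp)
[4] flags=1010 LS?F → skip
[5] flags=1010 LT?T → r0=0xf0
[6] flags=1010 LT?T → r2=0xa8
[7] flags=0011 → (cmp)
[8] flags=0011 LS?F → skip
[9] flags=0011 HI?T → r3=0x91
[10] flags=0011 LT?T → r1=0x46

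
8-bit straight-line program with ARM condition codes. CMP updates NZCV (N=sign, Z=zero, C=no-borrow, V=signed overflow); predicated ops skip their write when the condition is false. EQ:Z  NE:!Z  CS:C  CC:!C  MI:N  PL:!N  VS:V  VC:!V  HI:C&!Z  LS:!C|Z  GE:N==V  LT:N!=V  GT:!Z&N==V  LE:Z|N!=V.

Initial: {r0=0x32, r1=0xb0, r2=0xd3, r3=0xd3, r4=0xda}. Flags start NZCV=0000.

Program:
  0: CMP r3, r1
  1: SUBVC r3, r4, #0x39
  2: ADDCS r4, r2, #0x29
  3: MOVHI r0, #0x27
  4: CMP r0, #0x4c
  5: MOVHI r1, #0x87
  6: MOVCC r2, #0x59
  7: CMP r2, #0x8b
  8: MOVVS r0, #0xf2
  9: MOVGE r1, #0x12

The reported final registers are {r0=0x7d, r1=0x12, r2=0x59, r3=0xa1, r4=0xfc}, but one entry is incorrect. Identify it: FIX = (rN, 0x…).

FIX = (r0, 0xf2)

[0] flags=0010 → (cmp)
[1] flags=0010 VC?T → r3=0xa1
[2] flags=0010 CS?T → r4=0xfc
[3] flags=0010 HI?T → r0=0x27
[4] flags=1000 → (cmp)
[5] flags=1000 HI?F → skip
[6] flags=1000 CC?T → r2=0x59
[7] flags=1001 → (cmp)
[8] flags=1001 VS?T → r0=0xf2
[9] flags=1001 GE?T → r1=0x12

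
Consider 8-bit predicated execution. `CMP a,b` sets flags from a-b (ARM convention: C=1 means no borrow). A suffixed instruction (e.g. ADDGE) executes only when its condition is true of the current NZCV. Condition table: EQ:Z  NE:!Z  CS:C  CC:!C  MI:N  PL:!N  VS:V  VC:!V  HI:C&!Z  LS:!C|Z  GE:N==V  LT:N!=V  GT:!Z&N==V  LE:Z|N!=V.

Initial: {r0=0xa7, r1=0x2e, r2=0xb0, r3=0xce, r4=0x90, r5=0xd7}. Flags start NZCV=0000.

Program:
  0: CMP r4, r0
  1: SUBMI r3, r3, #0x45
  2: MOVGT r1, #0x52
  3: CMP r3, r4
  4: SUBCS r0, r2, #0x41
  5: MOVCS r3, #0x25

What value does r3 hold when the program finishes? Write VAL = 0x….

VAL = 0x89

[0] flags=1000 → (cmp)
[1] flags=1000 MI?T → r3=0x89
[2] flags=1000 GT?F → skip
[3] flags=1000 → (cmp)
[4] flags=1000 CS?F → skip
[5] flags=1000 CS?F → skip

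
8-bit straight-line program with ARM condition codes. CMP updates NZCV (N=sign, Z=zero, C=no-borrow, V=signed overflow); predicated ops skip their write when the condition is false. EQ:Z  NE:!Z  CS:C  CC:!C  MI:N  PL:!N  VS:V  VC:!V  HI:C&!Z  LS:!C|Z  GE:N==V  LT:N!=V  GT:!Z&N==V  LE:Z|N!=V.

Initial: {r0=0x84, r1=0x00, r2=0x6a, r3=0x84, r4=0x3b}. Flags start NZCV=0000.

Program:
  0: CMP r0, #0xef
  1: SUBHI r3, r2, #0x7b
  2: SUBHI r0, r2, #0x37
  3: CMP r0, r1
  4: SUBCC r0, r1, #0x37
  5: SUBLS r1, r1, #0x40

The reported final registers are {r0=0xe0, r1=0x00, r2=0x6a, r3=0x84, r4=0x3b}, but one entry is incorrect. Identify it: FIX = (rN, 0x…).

FIX = (r0, 0x84)

[0] flags=1000 → (cmp)
[1] flags=1000 HI?F → skip
[2] flags=1000 HI?F → skip
[3] flags=1010 → (cmp)
[4] flags=1010 CC?F → skip
[5] flags=1010 LS?F → skip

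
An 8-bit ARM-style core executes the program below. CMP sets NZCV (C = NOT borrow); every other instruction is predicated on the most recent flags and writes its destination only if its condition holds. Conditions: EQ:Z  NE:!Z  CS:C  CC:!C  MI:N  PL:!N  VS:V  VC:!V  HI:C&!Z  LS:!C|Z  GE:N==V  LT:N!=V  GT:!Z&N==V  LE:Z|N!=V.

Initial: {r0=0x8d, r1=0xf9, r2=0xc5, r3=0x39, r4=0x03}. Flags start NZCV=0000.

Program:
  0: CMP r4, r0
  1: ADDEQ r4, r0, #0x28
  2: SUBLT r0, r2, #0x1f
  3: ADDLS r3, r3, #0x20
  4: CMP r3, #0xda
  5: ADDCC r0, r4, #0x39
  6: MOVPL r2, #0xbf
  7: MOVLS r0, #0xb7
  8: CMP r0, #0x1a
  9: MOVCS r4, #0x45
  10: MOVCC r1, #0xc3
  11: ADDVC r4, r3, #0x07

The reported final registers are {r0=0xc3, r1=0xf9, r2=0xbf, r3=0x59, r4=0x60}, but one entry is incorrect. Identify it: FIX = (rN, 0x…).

FIX = (r0, 0xb7)

0: ✓ CMP  NZCV=0000
1: · ADDEQ
2: · SUBLT
3: ✓ ADDLS  r3←0x59
4: ✓ CMP  NZCV=0000
5: ✓ ADDCC  r0←0x3c
6: ✓ MOVPL  r2←0xbf
7: ✓ MOVLS  r0←0xb7
8: ✓ CMP  NZCV=1010
9: ✓ MOVCS  r4←0x45
10: · MOVCC
11: ✓ ADDVC  r4←0x60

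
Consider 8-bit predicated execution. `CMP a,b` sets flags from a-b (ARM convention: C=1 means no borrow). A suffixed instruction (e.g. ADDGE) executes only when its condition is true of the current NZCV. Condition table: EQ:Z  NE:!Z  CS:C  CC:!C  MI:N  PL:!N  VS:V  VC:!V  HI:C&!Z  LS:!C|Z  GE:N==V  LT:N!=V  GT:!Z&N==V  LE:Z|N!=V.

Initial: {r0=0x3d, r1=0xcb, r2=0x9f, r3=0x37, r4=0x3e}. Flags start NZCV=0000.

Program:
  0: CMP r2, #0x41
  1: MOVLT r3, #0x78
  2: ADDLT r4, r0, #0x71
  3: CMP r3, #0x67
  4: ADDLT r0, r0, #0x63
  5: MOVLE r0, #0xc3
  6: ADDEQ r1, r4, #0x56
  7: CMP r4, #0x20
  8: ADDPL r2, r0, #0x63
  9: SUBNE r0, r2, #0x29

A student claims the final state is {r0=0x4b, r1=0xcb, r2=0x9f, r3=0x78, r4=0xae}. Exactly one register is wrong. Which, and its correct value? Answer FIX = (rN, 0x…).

0: ✓ CMP  NZCV=0011
1: ✓ MOVLT  r3←0x78
2: ✓ ADDLT  r4←0xae
3: ✓ CMP  NZCV=0010
4: · ADDLT
5: · MOVLE
6: · ADDEQ
7: ✓ CMP  NZCV=1010
8: · ADDPL
9: ✓ SUBNE  r0←0x76

FIX = (r0, 0x76)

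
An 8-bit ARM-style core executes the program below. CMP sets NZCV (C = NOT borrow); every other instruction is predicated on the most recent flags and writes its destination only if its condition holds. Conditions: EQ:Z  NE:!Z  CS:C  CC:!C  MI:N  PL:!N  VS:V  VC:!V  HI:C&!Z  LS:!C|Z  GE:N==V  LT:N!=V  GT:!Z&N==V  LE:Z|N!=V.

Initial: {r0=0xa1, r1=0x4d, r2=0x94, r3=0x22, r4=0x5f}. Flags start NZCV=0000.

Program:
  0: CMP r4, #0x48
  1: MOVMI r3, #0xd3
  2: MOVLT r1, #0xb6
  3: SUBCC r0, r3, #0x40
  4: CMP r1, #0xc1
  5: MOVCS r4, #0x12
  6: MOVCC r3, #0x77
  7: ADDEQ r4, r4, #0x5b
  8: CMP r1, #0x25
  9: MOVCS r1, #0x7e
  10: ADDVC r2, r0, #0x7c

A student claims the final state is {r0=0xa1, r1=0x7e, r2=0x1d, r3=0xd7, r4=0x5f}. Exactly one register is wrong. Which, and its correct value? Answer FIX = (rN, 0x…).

0: ✓ CMP  NZCV=0010
1: · MOVMI
2: · MOVLT
3: · SUBCC
4: ✓ CMP  NZCV=1001
5: · MOVCS
6: ✓ MOVCC  r3←0x77
7: · ADDEQ
8: ✓ CMP  NZCV=0010
9: ✓ MOVCS  r1←0x7e
10: ✓ ADDVC  r2←0x1d

FIX = (r3, 0x77)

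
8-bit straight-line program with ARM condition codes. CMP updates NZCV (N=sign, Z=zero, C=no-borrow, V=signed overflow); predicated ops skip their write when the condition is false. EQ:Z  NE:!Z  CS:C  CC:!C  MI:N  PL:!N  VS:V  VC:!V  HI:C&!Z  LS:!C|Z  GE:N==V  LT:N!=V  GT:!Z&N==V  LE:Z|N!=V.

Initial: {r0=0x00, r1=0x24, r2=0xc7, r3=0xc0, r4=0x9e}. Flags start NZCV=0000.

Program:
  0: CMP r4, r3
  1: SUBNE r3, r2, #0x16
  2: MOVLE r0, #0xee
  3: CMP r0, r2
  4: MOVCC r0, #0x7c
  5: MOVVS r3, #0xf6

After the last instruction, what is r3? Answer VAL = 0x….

VAL = 0xb1

[0] flags=1000 → (cmp)
[1] flags=1000 NE?T → r3=0xb1
[2] flags=1000 LE?T → r0=0xee
[3] flags=0010 → (cmp)
[4] flags=0010 CC?F → skip
[5] flags=0010 VS?F → skip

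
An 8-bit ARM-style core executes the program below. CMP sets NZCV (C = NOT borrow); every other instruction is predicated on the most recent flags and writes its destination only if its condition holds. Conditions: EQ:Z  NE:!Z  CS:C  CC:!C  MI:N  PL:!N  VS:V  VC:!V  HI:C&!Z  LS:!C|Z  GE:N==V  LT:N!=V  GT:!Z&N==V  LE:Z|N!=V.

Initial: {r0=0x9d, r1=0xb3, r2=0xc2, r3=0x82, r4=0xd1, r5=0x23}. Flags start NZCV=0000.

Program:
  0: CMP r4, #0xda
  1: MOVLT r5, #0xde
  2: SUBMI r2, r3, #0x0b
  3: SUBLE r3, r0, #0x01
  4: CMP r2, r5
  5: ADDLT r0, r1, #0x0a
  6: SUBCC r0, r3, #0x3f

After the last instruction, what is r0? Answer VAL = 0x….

VAL = 0x5d

0: ✓ CMP  NZCV=1000
1: ✓ MOVLT  r5←0xde
2: ✓ SUBMI  r2←0x77
3: ✓ SUBLE  r3←0x9c
4: ✓ CMP  NZCV=1001
5: · ADDLT
6: ✓ SUBCC  r0←0x5d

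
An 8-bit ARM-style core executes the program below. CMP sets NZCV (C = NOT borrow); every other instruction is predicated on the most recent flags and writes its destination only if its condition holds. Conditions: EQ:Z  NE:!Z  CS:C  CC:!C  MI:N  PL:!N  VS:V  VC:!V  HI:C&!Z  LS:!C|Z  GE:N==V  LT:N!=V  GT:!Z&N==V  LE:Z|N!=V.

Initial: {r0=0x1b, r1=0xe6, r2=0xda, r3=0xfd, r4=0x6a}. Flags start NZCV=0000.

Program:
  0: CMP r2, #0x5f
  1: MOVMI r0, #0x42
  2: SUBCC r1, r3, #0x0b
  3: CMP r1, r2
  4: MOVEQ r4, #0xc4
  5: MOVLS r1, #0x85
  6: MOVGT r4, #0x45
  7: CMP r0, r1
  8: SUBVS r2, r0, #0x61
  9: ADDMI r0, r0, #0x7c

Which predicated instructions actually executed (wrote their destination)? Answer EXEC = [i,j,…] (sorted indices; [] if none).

0: ✓ CMP  NZCV=0011
1: · MOVMI
2: · SUBCC
3: ✓ CMP  NZCV=0010
4: · MOVEQ
5: · MOVLS
6: ✓ MOVGT  r4←0x45
7: ✓ CMP  NZCV=0000
8: · SUBVS
9: · ADDMI

EXEC = [6]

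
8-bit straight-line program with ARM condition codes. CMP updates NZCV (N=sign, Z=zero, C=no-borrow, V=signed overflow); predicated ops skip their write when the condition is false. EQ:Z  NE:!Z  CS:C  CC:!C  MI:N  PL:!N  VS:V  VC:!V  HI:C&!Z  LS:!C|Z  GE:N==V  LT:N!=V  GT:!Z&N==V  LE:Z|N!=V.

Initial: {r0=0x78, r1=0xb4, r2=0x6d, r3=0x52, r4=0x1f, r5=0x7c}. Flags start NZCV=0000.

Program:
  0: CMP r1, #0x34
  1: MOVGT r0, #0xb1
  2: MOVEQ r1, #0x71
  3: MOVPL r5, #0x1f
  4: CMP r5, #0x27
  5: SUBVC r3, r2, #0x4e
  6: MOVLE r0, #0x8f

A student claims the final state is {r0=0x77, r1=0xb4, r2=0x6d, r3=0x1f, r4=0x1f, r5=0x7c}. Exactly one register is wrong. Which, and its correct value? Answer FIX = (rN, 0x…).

FIX = (r0, 0x78)

[0] flags=1010 → (cmp)
[1] flags=1010 GT?F → skip
[2] flags=1010 EQ?F → skip
[3] flags=1010 PL?F → skip
[4] flags=0010 → (cmp)
[5] flags=0010 VC?T → r3=0x1f
[6] flags=0010 LE?F → skip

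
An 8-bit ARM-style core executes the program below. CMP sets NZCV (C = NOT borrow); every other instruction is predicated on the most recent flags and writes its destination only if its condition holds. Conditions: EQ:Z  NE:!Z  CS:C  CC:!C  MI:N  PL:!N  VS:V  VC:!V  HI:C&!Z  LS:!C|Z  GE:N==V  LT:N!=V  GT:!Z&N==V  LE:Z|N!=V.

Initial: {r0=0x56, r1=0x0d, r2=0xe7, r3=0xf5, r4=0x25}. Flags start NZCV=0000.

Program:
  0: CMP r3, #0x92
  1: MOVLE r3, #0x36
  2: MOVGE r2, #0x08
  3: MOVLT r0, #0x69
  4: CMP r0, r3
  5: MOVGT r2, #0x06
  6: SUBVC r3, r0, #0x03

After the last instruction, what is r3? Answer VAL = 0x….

0: ✓ CMP  NZCV=0010
1: · MOVLE
2: ✓ MOVGE  r2←0x08
3: · MOVLT
4: ✓ CMP  NZCV=0000
5: ✓ MOVGT  r2←0x06
6: ✓ SUBVC  r3←0x53

VAL = 0x53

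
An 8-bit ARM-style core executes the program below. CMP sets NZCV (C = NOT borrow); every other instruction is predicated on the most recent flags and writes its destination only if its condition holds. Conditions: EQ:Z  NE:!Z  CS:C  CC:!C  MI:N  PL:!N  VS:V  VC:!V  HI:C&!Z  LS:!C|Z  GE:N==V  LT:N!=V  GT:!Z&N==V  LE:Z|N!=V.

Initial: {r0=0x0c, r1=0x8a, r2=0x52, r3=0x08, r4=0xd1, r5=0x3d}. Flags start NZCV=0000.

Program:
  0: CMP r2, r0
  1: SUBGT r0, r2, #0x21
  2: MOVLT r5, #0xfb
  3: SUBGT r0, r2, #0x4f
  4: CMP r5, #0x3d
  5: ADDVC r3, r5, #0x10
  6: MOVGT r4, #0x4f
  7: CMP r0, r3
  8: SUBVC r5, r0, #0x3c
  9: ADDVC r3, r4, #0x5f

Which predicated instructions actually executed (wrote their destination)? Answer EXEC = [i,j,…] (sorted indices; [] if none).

0: ✓ CMP  NZCV=0010
1: ✓ SUBGT  r0←0x31
2: · MOVLT
3: ✓ SUBGT  r0←0x03
4: ✓ CMP  NZCV=0110
5: ✓ ADDVC  r3←0x4d
6: · MOVGT
7: ✓ CMP  NZCV=1000
8: ✓ SUBVC  r5←0xc7
9: ✓ ADDVC  r3←0x30

EXEC = [1,3,5,8,9]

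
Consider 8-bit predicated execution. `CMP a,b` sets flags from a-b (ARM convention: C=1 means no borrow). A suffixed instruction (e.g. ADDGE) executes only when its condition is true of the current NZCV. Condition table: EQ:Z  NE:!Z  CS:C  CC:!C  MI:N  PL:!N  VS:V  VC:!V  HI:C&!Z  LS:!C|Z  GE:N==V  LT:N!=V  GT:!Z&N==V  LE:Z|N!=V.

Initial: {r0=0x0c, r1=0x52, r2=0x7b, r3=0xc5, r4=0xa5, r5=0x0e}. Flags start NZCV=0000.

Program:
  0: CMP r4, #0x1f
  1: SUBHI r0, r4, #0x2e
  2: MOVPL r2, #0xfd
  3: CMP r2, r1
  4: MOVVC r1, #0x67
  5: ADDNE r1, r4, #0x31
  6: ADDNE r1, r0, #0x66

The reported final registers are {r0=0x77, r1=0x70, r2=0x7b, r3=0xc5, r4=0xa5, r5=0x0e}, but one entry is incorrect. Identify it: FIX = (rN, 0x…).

FIX = (r1, 0xdd)

[0] flags=1010 → (cmp)
[1] flags=1010 HI?T → r0=0x77
[2] flags=1010 PL?F → skip
[3] flags=0010 → (cmp)
[4] flags=0010 VC?T → r1=0x67
[5] flags=0010 NE?T → r1=0xd6
[6] flags=0010 NE?T → r1=0xdd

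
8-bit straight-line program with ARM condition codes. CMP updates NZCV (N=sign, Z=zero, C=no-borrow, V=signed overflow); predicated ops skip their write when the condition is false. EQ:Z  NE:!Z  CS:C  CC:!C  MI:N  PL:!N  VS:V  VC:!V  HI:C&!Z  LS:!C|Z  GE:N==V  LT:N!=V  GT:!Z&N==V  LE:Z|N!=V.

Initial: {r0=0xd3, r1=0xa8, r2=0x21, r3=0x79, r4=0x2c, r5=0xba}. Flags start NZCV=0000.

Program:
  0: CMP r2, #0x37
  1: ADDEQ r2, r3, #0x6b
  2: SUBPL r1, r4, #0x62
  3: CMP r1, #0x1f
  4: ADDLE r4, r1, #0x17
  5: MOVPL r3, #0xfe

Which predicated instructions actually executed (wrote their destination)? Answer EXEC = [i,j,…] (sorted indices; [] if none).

[0] flags=1000 → (cmp)
[1] flags=1000 EQ?F → skip
[2] flags=1000 PL?F → skip
[3] flags=1010 → (cmp)
[4] flags=1010 LE?T → r4=0xbf
[5] flags=1010 PL?F → skip

EXEC = [4]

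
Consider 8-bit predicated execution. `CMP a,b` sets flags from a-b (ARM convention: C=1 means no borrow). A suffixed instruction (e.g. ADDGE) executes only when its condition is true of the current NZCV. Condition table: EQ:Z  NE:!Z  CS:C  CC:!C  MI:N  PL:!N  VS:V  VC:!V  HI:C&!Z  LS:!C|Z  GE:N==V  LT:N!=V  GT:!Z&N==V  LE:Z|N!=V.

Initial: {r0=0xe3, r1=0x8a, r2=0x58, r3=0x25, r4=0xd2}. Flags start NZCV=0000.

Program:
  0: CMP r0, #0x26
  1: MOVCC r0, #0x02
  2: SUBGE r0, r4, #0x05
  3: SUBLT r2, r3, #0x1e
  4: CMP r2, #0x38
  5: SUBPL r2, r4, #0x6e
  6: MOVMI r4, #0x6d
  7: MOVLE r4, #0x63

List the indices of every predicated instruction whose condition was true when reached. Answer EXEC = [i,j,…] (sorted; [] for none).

0: ✓ CMP  NZCV=1010
1: · MOVCC
2: · SUBGE
3: ✓ SUBLT  r2←0x07
4: ✓ CMP  NZCV=1000
5: · SUBPL
6: ✓ MOVMI  r4←0x6d
7: ✓ MOVLE  r4←0x63

EXEC = [3,6,7]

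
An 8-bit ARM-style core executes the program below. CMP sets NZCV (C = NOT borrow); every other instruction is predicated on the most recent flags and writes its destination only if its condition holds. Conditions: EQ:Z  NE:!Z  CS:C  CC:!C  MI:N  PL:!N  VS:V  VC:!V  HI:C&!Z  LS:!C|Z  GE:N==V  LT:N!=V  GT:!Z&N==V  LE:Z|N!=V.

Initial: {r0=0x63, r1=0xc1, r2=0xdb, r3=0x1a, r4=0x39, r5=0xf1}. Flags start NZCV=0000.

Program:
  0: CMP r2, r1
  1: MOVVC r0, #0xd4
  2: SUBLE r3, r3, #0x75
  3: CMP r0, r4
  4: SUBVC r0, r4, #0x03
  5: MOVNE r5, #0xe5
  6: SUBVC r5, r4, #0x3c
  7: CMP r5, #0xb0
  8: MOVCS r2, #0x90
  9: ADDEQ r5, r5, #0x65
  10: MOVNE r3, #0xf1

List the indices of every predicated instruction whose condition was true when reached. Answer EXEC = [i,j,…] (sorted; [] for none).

[0] flags=0010 → (cmp)
[1] flags=0010 VC?T → r0=0xd4
[2] flags=0010 LE?F → skip
[3] flags=1010 → (cmp)
[4] flags=1010 VC?T → r0=0x36
[5] flags=1010 NE?T → r5=0xe5
[6] flags=1010 VC?T → r5=0xfd
[7] flags=0010 → (cmp)
[8] flags=0010 CS?T → r2=0x90
[9] flags=0010 EQ?F → skip
[10] flags=0010 NE?T → r3=0xf1

EXEC = [1,4,5,6,8,10]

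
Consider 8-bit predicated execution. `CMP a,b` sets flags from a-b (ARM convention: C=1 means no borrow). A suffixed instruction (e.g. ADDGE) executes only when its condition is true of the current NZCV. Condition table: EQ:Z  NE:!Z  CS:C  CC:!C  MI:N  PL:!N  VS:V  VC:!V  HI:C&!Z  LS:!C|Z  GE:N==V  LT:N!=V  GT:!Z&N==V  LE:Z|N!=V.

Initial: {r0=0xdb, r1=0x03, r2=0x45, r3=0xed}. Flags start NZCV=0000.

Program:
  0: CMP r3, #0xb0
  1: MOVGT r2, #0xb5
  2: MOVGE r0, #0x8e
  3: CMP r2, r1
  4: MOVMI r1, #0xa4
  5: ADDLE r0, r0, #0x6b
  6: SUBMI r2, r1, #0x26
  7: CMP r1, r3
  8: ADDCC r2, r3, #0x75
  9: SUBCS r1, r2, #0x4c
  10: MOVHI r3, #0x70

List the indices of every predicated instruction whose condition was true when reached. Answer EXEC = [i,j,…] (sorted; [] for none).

[0] flags=0010 → (cmp)
[1] flags=0010 GT?T → r2=0xb5
[2] flags=0010 GE?T → r0=0x8e
[3] flags=1010 → (cmp)
[4] flags=1010 MI?T → r1=0xa4
[5] flags=1010 LE?T → r0=0xf9
[6] flags=1010 MI?T → r2=0x7e
[7] flags=1000 → (cmp)
[8] flags=1000 CC?T → r2=0x62
[9] flags=1000 CS?F → skip
[10] flags=1000 HI?F → skip

EXEC = [1,2,4,5,6,8]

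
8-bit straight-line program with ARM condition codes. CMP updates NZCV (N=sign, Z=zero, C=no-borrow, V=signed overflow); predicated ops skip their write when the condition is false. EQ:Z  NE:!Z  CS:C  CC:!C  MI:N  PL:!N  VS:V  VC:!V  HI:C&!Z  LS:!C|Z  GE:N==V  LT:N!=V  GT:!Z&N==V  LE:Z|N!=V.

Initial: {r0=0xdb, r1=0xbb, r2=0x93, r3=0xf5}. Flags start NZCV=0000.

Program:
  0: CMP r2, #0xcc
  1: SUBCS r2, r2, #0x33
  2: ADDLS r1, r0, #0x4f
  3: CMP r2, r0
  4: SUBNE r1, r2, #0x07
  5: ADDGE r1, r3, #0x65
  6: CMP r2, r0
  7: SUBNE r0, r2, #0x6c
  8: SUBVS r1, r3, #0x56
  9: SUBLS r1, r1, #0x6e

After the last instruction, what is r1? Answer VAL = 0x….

VAL = 0x1e

[0] flags=1000 → (cmp)
[1] flags=1000 CS?F → skip
[2] flags=1000 LS?T → r1=0x2a
[3] flags=1000 → (cmp)
[4] flags=1000 NE?T → r1=0x8c
[5] flags=1000 GE?F → skip
[6] flags=1000 → (cmp)
[7] flags=1000 NE?T → r0=0x27
[8] flags=1000 VS?F → skip
[9] flags=1000 LS?T → r1=0x1e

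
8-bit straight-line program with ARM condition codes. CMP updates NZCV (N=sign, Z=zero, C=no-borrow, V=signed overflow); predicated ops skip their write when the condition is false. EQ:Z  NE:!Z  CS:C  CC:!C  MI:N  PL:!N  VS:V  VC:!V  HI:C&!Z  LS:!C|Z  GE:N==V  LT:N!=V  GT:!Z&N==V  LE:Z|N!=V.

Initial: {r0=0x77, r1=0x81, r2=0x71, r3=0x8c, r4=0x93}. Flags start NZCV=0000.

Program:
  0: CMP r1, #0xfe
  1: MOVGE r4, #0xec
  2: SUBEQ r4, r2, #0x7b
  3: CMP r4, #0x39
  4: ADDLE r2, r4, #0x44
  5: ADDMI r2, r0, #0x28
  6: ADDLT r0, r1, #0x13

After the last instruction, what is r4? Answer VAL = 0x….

[0] flags=1000 → (cmp)
[1] flags=1000 GE?F → skip
[2] flags=1000 EQ?F → skip
[3] flags=0011 → (cmp)
[4] flags=0011 LE?T → r2=0xd7
[5] flags=0011 MI?F → skip
[6] flags=0011 LT?T → r0=0x94

VAL = 0x93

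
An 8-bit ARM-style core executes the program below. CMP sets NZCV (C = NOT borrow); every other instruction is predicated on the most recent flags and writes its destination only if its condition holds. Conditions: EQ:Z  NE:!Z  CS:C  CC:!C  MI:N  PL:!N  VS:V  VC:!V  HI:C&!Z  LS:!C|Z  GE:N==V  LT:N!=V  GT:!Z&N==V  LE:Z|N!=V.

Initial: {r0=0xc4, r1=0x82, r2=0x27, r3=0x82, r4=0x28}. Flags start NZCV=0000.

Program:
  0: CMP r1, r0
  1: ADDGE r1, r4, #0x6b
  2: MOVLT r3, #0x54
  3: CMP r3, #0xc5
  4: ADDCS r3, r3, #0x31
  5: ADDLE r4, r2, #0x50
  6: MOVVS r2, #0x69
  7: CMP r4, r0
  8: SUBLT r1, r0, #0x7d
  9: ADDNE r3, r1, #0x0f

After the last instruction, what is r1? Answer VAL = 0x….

0: ✓ CMP  NZCV=1000
1: · ADDGE
2: ✓ MOVLT  r3←0x54
3: ✓ CMP  NZCV=1001
4: · ADDCS
5: · ADDLE
6: ✓ MOVVS  r2←0x69
7: ✓ CMP  NZCV=0000
8: · SUBLT
9: ✓ ADDNE  r3←0x91

VAL = 0x82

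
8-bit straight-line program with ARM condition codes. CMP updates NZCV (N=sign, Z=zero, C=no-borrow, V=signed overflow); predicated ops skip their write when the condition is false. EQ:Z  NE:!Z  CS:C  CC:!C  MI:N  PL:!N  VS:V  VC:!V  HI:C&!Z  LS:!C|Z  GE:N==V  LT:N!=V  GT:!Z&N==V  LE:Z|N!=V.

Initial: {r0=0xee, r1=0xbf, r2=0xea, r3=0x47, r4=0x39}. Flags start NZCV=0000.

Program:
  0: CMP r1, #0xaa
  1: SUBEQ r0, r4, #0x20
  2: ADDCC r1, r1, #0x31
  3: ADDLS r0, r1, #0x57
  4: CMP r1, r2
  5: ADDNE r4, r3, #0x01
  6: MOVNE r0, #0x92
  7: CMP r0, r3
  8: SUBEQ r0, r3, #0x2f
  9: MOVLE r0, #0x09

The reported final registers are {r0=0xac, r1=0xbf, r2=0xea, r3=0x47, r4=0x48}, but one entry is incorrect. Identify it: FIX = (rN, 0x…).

FIX = (r0, 0x09)

[0] flags=0010 → (cmp)
[1] flags=0010 EQ?F → skip
[2] flags=0010 CC?F → skip
[3] flags=0010 LS?F → skip
[4] flags=1000 → (cmp)
[5] flags=1000 NE?T → r4=0x48
[6] flags=1000 NE?T → r0=0x92
[7] flags=0011 → (cmp)
[8] flags=0011 EQ?F → skip
[9] flags=0011 LE?T → r0=0x09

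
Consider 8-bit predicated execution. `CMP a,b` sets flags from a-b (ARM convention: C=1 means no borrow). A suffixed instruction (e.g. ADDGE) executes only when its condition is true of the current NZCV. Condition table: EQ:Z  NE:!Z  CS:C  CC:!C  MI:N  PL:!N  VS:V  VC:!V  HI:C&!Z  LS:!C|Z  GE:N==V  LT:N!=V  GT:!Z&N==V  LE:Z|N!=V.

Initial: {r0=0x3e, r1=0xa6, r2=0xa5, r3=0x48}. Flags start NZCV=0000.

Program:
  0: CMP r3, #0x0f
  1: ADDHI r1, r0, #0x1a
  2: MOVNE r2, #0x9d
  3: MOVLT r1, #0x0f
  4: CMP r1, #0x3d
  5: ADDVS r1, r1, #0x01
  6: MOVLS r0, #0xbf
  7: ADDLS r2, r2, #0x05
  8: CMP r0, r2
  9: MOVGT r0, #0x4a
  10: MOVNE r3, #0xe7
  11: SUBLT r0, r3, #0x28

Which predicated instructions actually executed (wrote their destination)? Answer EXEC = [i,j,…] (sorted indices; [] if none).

EXEC = [1,2,9,10]

0: ✓ CMP  NZCV=0010
1: ✓ ADDHI  r1←0x58
2: ✓ MOVNE  r2←0x9d
3: · MOVLT
4: ✓ CMP  NZCV=0010
5: · ADDVS
6: · MOVLS
7: · ADDLS
8: ✓ CMP  NZCV=1001
9: ✓ MOVGT  r0←0x4a
10: ✓ MOVNE  r3←0xe7
11: · SUBLT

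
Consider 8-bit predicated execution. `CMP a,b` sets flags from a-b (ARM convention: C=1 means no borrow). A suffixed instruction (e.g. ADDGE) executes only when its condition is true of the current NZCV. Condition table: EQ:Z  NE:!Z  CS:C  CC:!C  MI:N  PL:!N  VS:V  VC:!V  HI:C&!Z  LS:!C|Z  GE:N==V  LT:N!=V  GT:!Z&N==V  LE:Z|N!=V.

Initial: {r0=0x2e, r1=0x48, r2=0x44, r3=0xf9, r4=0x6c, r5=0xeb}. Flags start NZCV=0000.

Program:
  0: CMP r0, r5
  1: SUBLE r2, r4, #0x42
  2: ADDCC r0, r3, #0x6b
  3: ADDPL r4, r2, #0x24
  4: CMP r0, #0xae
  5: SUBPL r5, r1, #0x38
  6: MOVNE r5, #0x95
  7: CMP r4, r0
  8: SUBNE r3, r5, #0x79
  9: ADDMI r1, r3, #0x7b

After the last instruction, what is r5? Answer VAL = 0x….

[0] flags=0000 → (cmp)
[1] flags=0000 LE?F → skip
[2] flags=0000 CC?T → r0=0x64
[3] flags=0000 PL?T → r4=0x68
[4] flags=1001 → (cmp)
[5] flags=1001 PL?F → skip
[6] flags=1001 NE?T → r5=0x95
[7] flags=0010 → (cmp)
[8] flags=0010 NE?T → r3=0x1c
[9] flags=0010 MI?F → skip

VAL = 0x95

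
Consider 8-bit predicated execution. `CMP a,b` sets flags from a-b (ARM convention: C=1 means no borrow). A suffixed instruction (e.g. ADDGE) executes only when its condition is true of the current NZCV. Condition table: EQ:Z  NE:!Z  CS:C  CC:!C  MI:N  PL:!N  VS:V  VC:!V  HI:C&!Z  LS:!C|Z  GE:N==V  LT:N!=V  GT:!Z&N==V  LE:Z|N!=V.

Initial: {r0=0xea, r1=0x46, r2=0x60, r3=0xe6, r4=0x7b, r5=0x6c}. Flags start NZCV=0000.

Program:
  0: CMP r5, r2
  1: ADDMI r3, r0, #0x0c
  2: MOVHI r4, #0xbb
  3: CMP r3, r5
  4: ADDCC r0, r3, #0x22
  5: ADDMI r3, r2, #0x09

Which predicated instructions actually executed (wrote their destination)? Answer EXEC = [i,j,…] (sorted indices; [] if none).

EXEC = [2]

[0] flags=0010 → (cmp)
[1] flags=0010 MI?F → skip
[2] flags=0010 HI?T → r4=0xbb
[3] flags=0011 → (cmp)
[4] flags=0011 CC?F → skip
[5] flags=0011 MI?F → skip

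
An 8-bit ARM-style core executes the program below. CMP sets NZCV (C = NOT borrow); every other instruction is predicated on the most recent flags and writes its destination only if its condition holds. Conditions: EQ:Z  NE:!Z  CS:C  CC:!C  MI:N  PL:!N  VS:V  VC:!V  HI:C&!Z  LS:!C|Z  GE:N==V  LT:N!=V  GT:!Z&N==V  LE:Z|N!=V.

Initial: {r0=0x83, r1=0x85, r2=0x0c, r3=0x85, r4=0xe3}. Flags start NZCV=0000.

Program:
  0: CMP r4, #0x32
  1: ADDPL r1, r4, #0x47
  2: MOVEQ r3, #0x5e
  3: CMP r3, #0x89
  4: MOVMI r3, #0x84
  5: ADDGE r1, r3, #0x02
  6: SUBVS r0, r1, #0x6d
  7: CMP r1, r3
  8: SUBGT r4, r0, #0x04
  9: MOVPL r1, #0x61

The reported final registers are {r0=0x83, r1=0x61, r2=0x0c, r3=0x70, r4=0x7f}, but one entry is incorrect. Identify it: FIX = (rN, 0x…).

[0] flags=1010 → (cmp)
[1] flags=1010 PL?F → skip
[2] flags=1010 EQ?F → skip
[3] flags=1000 → (cmp)
[4] flags=1000 MI?T → r3=0x84
[5] flags=1000 GE?F → skip
[6] flags=1000 VS?F → skip
[7] flags=0010 → (cmp)
[8] flags=0010 GT?T → r4=0x7f
[9] flags=0010 PL?T → r1=0x61

FIX = (r3, 0x84)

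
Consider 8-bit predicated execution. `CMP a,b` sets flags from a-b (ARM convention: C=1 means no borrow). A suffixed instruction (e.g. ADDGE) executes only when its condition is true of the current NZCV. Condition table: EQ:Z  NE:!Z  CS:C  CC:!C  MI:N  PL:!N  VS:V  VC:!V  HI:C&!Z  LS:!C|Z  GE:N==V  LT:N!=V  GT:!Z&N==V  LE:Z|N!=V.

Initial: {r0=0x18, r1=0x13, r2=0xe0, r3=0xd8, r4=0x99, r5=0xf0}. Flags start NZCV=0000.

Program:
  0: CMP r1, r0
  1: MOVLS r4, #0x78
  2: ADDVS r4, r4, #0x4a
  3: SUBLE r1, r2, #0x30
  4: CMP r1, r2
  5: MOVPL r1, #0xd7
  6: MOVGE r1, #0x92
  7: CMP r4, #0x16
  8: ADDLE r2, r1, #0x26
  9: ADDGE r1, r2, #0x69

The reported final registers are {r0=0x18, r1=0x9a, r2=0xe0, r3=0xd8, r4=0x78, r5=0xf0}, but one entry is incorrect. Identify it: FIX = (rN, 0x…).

[0] flags=1000 → (cmp)
[1] flags=1000 LS?T → r4=0x78
[2] flags=1000 VS?F → skip
[3] flags=1000 LE?T → r1=0xb0
[4] flags=1000 → (cmp)
[5] flags=1000 PL?F → skip
[6] flags=1000 GE?F → skip
[7] flags=0010 → (cmp)
[8] flags=0010 LE?F → skip
[9] flags=0010 GE?T → r1=0x49

FIX = (r1, 0x49)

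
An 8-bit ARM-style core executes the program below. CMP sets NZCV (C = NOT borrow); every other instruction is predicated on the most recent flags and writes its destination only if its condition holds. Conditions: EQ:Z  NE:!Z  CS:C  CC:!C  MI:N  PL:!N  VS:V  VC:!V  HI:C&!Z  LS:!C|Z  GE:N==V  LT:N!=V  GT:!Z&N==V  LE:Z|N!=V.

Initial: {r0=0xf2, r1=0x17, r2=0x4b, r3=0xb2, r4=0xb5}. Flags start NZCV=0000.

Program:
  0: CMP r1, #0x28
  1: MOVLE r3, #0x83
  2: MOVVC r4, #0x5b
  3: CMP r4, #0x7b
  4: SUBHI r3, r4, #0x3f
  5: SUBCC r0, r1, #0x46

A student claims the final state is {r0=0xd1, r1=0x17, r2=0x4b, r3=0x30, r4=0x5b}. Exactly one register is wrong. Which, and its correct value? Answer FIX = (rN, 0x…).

[0] flags=1000 → (cmp)
[1] flags=1000 LE?T → r3=0x83
[2] flags=1000 VC?T → r4=0x5b
[3] flags=1000 → (cmp)
[4] flags=1000 HI?F → skip
[5] flags=1000 CC?T → r0=0xd1

FIX = (r3, 0x83)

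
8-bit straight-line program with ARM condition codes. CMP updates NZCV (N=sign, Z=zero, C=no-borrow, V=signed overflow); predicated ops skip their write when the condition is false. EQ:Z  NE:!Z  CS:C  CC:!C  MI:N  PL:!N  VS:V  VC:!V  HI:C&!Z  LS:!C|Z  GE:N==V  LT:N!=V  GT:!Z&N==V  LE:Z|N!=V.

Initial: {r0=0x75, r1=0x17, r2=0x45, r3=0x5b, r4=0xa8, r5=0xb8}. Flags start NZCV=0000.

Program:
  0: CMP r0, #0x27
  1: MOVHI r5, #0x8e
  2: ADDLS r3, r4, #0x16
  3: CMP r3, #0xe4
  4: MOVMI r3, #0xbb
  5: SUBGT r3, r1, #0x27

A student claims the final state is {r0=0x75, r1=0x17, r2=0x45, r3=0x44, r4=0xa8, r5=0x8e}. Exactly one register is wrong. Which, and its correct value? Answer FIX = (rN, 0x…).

FIX = (r3, 0xf0)

[0] flags=0010 → (cmp)
[1] flags=0010 HI?T → r5=0x8e
[2] flags=0010 LS?F → skip
[3] flags=0000 → (cmp)
[4] flags=0000 MI?F → skip
[5] flags=0000 GT?T → r3=0xf0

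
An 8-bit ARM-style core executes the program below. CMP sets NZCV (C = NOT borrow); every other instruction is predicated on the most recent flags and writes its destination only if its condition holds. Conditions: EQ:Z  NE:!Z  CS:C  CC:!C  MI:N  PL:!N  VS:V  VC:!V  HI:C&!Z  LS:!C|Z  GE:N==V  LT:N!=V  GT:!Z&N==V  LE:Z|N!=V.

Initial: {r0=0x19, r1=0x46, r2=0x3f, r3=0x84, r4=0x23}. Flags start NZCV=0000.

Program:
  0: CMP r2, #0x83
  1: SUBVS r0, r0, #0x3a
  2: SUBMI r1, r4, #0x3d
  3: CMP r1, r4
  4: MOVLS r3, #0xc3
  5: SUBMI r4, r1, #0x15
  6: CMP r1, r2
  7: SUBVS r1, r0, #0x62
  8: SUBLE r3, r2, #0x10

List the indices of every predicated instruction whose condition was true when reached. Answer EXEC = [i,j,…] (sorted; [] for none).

EXEC = [1,2,5,8]

0: ✓ CMP  NZCV=1001
1: ✓ SUBVS  r0←0xdf
2: ✓ SUBMI  r1←0xe6
3: ✓ CMP  NZCV=1010
4: · MOVLS
5: ✓ SUBMI  r4←0xd1
6: ✓ CMP  NZCV=1010
7: · SUBVS
8: ✓ SUBLE  r3←0x2f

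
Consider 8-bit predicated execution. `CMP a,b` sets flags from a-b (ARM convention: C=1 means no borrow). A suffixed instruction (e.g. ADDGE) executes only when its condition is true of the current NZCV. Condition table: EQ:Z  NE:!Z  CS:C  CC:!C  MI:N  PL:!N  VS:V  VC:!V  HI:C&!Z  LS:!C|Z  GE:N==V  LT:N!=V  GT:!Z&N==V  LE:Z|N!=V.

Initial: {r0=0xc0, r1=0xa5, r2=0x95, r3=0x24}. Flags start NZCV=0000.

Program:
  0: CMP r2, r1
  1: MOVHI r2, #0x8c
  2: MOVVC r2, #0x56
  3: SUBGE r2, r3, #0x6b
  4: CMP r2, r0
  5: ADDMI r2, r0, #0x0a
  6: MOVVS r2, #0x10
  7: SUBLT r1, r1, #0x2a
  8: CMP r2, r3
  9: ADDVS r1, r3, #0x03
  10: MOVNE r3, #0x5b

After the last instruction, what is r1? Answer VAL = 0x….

VAL = 0xa5

[0] flags=1000 → (cmp)
[1] flags=1000 HI?F → skip
[2] flags=1000 VC?T → r2=0x56
[3] flags=1000 GE?F → skip
[4] flags=1001 → (cmp)
[5] flags=1001 MI?T → r2=0xca
[6] flags=1001 VS?T → r2=0x10
[7] flags=1001 LT?F → skip
[8] flags=1000 → (cmp)
[9] flags=1000 VS?F → skip
[10] flags=1000 NE?T → r3=0x5b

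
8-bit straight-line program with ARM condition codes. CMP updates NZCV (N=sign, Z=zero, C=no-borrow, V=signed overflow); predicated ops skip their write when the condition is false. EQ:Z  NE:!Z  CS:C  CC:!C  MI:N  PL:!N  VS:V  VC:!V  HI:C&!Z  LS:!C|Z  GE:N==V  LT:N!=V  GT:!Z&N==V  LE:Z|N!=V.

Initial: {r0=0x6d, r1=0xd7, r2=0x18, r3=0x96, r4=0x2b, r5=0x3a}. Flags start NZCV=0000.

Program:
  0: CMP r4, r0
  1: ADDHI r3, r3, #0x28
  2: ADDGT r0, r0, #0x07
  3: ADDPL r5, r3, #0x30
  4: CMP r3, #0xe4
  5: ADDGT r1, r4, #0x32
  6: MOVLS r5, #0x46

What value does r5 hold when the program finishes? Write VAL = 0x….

0: ✓ CMP  NZCV=1000
1: · ADDHI
2: · ADDGT
3: · ADDPL
4: ✓ CMP  NZCV=1000
5: · ADDGT
6: ✓ MOVLS  r5←0x46

VAL = 0x46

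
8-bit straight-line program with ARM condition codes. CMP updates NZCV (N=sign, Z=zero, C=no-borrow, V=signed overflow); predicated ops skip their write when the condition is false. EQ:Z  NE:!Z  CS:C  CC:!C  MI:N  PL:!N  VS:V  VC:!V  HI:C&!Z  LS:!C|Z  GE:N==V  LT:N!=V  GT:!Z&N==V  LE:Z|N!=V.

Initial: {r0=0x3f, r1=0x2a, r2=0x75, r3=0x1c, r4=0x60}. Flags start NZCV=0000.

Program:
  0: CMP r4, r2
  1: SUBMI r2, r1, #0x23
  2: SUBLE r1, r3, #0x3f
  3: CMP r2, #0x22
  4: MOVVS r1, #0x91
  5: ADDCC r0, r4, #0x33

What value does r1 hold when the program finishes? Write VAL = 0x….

[0] flags=1000 → (cmp)
[1] flags=1000 MI?T → r2=0x07
[2] flags=1000 LE?T → r1=0xdd
[3] flags=1000 → (cmp)
[4] flags=1000 VS?F → skip
[5] flags=1000 CC?T → r0=0x93

VAL = 0xdd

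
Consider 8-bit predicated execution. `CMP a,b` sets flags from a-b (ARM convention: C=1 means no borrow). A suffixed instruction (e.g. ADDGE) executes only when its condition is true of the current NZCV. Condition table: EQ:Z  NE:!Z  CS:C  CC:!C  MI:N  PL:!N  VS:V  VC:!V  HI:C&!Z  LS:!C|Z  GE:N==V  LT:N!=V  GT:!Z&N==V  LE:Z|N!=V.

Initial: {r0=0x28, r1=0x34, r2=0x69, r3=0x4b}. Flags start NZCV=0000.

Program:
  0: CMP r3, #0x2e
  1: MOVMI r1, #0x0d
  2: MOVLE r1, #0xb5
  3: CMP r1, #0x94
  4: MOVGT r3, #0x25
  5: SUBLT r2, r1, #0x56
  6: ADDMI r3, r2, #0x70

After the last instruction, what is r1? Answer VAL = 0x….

0: ✓ CMP  NZCV=0010
1: · MOVMI
2: · MOVLE
3: ✓ CMP  NZCV=1001
4: ✓ MOVGT  r3←0x25
5: · SUBLT
6: ✓ ADDMI  r3←0xd9

VAL = 0x34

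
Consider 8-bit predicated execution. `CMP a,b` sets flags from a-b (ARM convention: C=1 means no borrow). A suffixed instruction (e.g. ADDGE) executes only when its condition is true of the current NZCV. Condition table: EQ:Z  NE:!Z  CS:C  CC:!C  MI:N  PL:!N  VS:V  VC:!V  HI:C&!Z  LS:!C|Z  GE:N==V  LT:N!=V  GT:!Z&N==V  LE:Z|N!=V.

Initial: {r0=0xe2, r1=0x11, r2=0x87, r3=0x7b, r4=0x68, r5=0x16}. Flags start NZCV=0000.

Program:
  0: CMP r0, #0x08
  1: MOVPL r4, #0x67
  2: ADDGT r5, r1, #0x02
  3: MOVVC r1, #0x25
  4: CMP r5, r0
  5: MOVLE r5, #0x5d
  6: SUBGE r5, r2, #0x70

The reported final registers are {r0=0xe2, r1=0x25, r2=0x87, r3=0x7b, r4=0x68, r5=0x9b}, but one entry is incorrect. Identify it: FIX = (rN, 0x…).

FIX = (r5, 0x17)

[0] flags=1010 → (cmp)
[1] flags=1010 PL?F → skip
[2] flags=1010 GT?F → skip
[3] flags=1010 VC?T → r1=0x25
[4] flags=0000 → (cmp)
[5] flags=0000 LE?F → skip
[6] flags=0000 GE?T → r5=0x17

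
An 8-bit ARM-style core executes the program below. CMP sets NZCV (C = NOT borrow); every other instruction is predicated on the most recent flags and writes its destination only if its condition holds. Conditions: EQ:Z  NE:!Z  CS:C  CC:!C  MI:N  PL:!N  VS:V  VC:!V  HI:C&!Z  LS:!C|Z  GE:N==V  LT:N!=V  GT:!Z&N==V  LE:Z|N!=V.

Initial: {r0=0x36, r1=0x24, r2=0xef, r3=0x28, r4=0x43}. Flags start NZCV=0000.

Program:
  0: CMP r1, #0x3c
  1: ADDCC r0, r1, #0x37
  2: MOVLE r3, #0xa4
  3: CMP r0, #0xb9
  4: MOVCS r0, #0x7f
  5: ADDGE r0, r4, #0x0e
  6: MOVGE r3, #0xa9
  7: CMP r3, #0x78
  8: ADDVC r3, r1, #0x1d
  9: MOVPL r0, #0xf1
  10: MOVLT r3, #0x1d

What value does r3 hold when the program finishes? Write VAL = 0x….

[0] flags=1000 → (cmp)
[1] flags=1000 CC?T → r0=0x5b
[2] flags=1000 LE?T → r3=0xa4
[3] flags=1001 → (cmp)
[4] flags=1001 CS?F → skip
[5] flags=1001 GE?T → r0=0x51
[6] flags=1001 GE?T → r3=0xa9
[7] flags=0011 → (cmp)
[8] flags=0011 VC?F → skip
[9] flags=0011 PL?T → r0=0xf1
[10] flags=0011 LT?T → r3=0x1d

VAL = 0x1d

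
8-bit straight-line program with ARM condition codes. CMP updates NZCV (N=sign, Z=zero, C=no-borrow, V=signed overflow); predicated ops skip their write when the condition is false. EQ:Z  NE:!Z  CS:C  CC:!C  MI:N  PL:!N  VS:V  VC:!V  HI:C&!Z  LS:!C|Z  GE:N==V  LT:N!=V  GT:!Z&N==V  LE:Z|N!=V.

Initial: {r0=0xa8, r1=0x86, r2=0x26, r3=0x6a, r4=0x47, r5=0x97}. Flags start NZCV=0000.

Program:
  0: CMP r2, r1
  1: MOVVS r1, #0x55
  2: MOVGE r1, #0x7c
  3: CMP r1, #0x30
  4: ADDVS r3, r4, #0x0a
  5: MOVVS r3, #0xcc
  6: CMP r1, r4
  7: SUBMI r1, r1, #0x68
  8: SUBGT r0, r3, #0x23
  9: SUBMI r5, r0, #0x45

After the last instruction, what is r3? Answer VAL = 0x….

0: ✓ CMP  NZCV=1001
1: ✓ MOVVS  r1←0x55
2: ✓ MOVGE  r1←0x7c
3: ✓ CMP  NZCV=0010
4: · ADDVS
5: · MOVVS
6: ✓ CMP  NZCV=0010
7: · SUBMI
8: ✓ SUBGT  r0←0x47
9: · SUBMI

VAL = 0x6a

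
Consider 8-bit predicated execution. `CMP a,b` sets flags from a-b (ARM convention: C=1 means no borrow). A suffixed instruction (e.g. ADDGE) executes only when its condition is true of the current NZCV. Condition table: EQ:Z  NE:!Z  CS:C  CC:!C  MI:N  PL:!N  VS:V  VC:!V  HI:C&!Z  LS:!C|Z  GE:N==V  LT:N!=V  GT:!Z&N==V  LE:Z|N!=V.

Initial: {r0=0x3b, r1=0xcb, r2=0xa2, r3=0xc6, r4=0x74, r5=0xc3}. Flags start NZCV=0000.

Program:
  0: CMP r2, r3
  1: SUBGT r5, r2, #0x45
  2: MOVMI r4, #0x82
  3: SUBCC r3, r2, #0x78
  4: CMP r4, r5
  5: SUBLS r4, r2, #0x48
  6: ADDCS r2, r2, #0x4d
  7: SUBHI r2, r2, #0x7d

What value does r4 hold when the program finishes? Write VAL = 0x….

VAL = 0x5a

[0] flags=1000 → (cmp)
[1] flags=1000 GT?F → skip
[2] flags=1000 MI?T → r4=0x82
[3] flags=1000 CC?T → r3=0x2a
[4] flags=1000 → (cmp)
[5] flags=1000 LS?T → r4=0x5a
[6] flags=1000 CS?F → skip
[7] flags=1000 HI?F → skip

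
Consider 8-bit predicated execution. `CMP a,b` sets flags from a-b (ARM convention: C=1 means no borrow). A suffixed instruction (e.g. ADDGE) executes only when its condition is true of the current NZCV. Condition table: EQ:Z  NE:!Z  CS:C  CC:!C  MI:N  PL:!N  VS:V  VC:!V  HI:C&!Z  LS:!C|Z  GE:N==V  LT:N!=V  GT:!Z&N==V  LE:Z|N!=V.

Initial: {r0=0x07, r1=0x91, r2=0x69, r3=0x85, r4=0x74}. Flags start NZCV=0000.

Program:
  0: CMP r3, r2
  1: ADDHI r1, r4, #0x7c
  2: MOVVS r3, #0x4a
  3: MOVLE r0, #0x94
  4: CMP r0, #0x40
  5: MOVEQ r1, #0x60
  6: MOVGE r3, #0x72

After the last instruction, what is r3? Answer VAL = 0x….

VAL = 0x4a

0: ✓ CMP  NZCV=0011
1: ✓ ADDHI  r1←0xf0
2: ✓ MOVVS  r3←0x4a
3: ✓ MOVLE  r0←0x94
4: ✓ CMP  NZCV=0011
5: · MOVEQ
6: · MOVGE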